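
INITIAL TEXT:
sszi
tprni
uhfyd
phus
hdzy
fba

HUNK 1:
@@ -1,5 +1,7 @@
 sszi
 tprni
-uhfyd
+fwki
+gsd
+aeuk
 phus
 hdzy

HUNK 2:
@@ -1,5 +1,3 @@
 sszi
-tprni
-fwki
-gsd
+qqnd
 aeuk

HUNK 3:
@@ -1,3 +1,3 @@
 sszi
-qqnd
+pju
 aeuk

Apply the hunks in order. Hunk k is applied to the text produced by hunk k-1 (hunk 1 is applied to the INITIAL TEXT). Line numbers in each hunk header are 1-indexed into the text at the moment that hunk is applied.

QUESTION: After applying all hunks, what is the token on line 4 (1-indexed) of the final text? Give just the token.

Hunk 1: at line 1 remove [uhfyd] add [fwki,gsd,aeuk] -> 8 lines: sszi tprni fwki gsd aeuk phus hdzy fba
Hunk 2: at line 1 remove [tprni,fwki,gsd] add [qqnd] -> 6 lines: sszi qqnd aeuk phus hdzy fba
Hunk 3: at line 1 remove [qqnd] add [pju] -> 6 lines: sszi pju aeuk phus hdzy fba
Final line 4: phus

Answer: phus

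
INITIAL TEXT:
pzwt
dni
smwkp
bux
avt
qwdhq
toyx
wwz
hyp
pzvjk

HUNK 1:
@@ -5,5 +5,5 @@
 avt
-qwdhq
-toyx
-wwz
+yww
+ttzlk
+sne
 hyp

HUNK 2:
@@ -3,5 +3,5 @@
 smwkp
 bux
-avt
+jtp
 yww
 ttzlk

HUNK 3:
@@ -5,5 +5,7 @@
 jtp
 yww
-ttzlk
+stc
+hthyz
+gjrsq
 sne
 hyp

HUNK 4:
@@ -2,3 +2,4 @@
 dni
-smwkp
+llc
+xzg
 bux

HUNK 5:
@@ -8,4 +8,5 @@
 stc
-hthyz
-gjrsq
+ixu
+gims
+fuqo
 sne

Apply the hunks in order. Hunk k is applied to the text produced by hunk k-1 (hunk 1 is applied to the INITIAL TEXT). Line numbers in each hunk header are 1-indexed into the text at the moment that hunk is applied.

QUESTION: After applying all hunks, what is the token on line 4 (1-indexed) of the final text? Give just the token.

Answer: xzg

Derivation:
Hunk 1: at line 5 remove [qwdhq,toyx,wwz] add [yww,ttzlk,sne] -> 10 lines: pzwt dni smwkp bux avt yww ttzlk sne hyp pzvjk
Hunk 2: at line 3 remove [avt] add [jtp] -> 10 lines: pzwt dni smwkp bux jtp yww ttzlk sne hyp pzvjk
Hunk 3: at line 5 remove [ttzlk] add [stc,hthyz,gjrsq] -> 12 lines: pzwt dni smwkp bux jtp yww stc hthyz gjrsq sne hyp pzvjk
Hunk 4: at line 2 remove [smwkp] add [llc,xzg] -> 13 lines: pzwt dni llc xzg bux jtp yww stc hthyz gjrsq sne hyp pzvjk
Hunk 5: at line 8 remove [hthyz,gjrsq] add [ixu,gims,fuqo] -> 14 lines: pzwt dni llc xzg bux jtp yww stc ixu gims fuqo sne hyp pzvjk
Final line 4: xzg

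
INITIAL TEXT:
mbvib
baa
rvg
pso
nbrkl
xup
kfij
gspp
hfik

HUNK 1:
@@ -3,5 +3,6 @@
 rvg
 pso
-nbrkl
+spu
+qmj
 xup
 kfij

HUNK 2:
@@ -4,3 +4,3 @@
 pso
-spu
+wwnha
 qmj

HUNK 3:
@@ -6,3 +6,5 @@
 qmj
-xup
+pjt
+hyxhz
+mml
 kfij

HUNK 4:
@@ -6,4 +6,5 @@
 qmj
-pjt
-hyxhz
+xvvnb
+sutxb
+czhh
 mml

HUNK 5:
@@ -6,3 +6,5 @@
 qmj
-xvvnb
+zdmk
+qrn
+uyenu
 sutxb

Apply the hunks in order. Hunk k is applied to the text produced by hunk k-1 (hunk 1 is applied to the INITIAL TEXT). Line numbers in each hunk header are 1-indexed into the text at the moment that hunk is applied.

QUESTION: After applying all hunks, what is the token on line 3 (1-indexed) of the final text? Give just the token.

Answer: rvg

Derivation:
Hunk 1: at line 3 remove [nbrkl] add [spu,qmj] -> 10 lines: mbvib baa rvg pso spu qmj xup kfij gspp hfik
Hunk 2: at line 4 remove [spu] add [wwnha] -> 10 lines: mbvib baa rvg pso wwnha qmj xup kfij gspp hfik
Hunk 3: at line 6 remove [xup] add [pjt,hyxhz,mml] -> 12 lines: mbvib baa rvg pso wwnha qmj pjt hyxhz mml kfij gspp hfik
Hunk 4: at line 6 remove [pjt,hyxhz] add [xvvnb,sutxb,czhh] -> 13 lines: mbvib baa rvg pso wwnha qmj xvvnb sutxb czhh mml kfij gspp hfik
Hunk 5: at line 6 remove [xvvnb] add [zdmk,qrn,uyenu] -> 15 lines: mbvib baa rvg pso wwnha qmj zdmk qrn uyenu sutxb czhh mml kfij gspp hfik
Final line 3: rvg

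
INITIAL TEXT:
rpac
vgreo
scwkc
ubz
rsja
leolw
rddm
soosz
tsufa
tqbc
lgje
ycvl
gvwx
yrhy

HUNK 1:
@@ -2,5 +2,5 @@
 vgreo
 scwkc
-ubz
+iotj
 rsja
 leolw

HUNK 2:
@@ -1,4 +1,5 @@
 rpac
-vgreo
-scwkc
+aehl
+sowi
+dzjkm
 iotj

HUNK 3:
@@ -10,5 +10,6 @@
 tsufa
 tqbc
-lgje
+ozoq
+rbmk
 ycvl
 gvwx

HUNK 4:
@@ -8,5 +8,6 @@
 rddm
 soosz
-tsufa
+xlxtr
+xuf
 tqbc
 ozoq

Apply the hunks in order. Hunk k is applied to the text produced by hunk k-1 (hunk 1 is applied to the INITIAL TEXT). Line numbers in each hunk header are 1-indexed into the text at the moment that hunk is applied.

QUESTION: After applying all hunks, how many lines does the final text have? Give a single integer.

Hunk 1: at line 2 remove [ubz] add [iotj] -> 14 lines: rpac vgreo scwkc iotj rsja leolw rddm soosz tsufa tqbc lgje ycvl gvwx yrhy
Hunk 2: at line 1 remove [vgreo,scwkc] add [aehl,sowi,dzjkm] -> 15 lines: rpac aehl sowi dzjkm iotj rsja leolw rddm soosz tsufa tqbc lgje ycvl gvwx yrhy
Hunk 3: at line 10 remove [lgje] add [ozoq,rbmk] -> 16 lines: rpac aehl sowi dzjkm iotj rsja leolw rddm soosz tsufa tqbc ozoq rbmk ycvl gvwx yrhy
Hunk 4: at line 8 remove [tsufa] add [xlxtr,xuf] -> 17 lines: rpac aehl sowi dzjkm iotj rsja leolw rddm soosz xlxtr xuf tqbc ozoq rbmk ycvl gvwx yrhy
Final line count: 17

Answer: 17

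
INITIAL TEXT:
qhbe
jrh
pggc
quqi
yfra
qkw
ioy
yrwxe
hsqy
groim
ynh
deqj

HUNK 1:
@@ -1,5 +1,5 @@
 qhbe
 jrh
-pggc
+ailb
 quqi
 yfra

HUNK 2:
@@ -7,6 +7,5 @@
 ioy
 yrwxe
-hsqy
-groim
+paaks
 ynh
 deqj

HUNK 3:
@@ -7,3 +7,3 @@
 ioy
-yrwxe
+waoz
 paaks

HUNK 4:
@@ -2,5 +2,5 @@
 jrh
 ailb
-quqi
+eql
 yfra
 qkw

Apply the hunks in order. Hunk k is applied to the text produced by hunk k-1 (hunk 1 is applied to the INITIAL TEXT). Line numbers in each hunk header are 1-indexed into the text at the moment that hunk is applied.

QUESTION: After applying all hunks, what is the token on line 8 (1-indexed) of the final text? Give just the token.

Hunk 1: at line 1 remove [pggc] add [ailb] -> 12 lines: qhbe jrh ailb quqi yfra qkw ioy yrwxe hsqy groim ynh deqj
Hunk 2: at line 7 remove [hsqy,groim] add [paaks] -> 11 lines: qhbe jrh ailb quqi yfra qkw ioy yrwxe paaks ynh deqj
Hunk 3: at line 7 remove [yrwxe] add [waoz] -> 11 lines: qhbe jrh ailb quqi yfra qkw ioy waoz paaks ynh deqj
Hunk 4: at line 2 remove [quqi] add [eql] -> 11 lines: qhbe jrh ailb eql yfra qkw ioy waoz paaks ynh deqj
Final line 8: waoz

Answer: waoz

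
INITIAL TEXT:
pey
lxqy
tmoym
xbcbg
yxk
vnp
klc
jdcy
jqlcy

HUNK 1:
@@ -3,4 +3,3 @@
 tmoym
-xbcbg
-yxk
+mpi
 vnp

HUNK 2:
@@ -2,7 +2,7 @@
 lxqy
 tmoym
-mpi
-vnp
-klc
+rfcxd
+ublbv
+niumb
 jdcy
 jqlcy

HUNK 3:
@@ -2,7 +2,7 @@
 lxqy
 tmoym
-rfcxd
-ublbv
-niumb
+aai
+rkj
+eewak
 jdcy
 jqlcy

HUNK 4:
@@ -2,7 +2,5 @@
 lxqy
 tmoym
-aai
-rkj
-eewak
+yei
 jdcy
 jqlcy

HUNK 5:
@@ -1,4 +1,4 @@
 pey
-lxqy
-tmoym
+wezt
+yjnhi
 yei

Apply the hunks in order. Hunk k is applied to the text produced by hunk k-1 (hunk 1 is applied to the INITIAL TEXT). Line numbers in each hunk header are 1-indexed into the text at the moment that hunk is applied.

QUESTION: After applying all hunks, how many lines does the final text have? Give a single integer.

Answer: 6

Derivation:
Hunk 1: at line 3 remove [xbcbg,yxk] add [mpi] -> 8 lines: pey lxqy tmoym mpi vnp klc jdcy jqlcy
Hunk 2: at line 2 remove [mpi,vnp,klc] add [rfcxd,ublbv,niumb] -> 8 lines: pey lxqy tmoym rfcxd ublbv niumb jdcy jqlcy
Hunk 3: at line 2 remove [rfcxd,ublbv,niumb] add [aai,rkj,eewak] -> 8 lines: pey lxqy tmoym aai rkj eewak jdcy jqlcy
Hunk 4: at line 2 remove [aai,rkj,eewak] add [yei] -> 6 lines: pey lxqy tmoym yei jdcy jqlcy
Hunk 5: at line 1 remove [lxqy,tmoym] add [wezt,yjnhi] -> 6 lines: pey wezt yjnhi yei jdcy jqlcy
Final line count: 6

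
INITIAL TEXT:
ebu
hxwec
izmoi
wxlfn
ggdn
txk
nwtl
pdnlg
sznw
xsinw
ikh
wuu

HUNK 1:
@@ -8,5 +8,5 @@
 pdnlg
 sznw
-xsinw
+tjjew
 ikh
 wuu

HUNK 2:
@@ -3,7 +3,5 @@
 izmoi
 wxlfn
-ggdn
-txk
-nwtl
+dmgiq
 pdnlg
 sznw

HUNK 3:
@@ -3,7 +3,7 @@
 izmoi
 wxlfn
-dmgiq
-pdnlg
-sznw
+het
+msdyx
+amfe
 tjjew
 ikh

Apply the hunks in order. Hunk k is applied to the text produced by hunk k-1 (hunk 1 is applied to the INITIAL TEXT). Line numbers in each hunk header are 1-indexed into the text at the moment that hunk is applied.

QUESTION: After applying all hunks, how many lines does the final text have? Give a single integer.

Answer: 10

Derivation:
Hunk 1: at line 8 remove [xsinw] add [tjjew] -> 12 lines: ebu hxwec izmoi wxlfn ggdn txk nwtl pdnlg sznw tjjew ikh wuu
Hunk 2: at line 3 remove [ggdn,txk,nwtl] add [dmgiq] -> 10 lines: ebu hxwec izmoi wxlfn dmgiq pdnlg sznw tjjew ikh wuu
Hunk 3: at line 3 remove [dmgiq,pdnlg,sznw] add [het,msdyx,amfe] -> 10 lines: ebu hxwec izmoi wxlfn het msdyx amfe tjjew ikh wuu
Final line count: 10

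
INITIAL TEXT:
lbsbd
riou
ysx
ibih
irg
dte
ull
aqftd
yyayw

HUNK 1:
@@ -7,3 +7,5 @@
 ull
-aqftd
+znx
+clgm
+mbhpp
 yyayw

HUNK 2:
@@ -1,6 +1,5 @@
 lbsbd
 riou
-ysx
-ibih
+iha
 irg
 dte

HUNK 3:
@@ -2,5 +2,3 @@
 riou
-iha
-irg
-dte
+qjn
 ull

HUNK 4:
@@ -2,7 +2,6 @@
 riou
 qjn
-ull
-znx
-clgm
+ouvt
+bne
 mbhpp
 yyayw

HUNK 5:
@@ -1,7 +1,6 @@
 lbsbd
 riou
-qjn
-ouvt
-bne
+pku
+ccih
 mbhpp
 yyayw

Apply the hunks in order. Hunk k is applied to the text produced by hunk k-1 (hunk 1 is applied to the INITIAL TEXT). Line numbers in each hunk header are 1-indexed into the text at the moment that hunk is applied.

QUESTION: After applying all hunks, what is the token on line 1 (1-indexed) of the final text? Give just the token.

Answer: lbsbd

Derivation:
Hunk 1: at line 7 remove [aqftd] add [znx,clgm,mbhpp] -> 11 lines: lbsbd riou ysx ibih irg dte ull znx clgm mbhpp yyayw
Hunk 2: at line 1 remove [ysx,ibih] add [iha] -> 10 lines: lbsbd riou iha irg dte ull znx clgm mbhpp yyayw
Hunk 3: at line 2 remove [iha,irg,dte] add [qjn] -> 8 lines: lbsbd riou qjn ull znx clgm mbhpp yyayw
Hunk 4: at line 2 remove [ull,znx,clgm] add [ouvt,bne] -> 7 lines: lbsbd riou qjn ouvt bne mbhpp yyayw
Hunk 5: at line 1 remove [qjn,ouvt,bne] add [pku,ccih] -> 6 lines: lbsbd riou pku ccih mbhpp yyayw
Final line 1: lbsbd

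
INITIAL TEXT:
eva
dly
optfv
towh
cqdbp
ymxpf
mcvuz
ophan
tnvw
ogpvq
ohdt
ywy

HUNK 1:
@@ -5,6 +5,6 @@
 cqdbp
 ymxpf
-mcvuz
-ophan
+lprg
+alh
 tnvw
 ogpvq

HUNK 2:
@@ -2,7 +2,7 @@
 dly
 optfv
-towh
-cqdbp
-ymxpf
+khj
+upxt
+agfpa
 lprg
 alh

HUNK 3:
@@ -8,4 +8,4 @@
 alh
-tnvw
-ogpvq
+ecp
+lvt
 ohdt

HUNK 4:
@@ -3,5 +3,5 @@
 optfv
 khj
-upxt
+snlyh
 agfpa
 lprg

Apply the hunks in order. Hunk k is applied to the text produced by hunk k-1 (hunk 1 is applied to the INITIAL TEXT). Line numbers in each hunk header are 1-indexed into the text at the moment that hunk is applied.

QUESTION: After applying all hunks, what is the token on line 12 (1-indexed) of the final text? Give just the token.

Answer: ywy

Derivation:
Hunk 1: at line 5 remove [mcvuz,ophan] add [lprg,alh] -> 12 lines: eva dly optfv towh cqdbp ymxpf lprg alh tnvw ogpvq ohdt ywy
Hunk 2: at line 2 remove [towh,cqdbp,ymxpf] add [khj,upxt,agfpa] -> 12 lines: eva dly optfv khj upxt agfpa lprg alh tnvw ogpvq ohdt ywy
Hunk 3: at line 8 remove [tnvw,ogpvq] add [ecp,lvt] -> 12 lines: eva dly optfv khj upxt agfpa lprg alh ecp lvt ohdt ywy
Hunk 4: at line 3 remove [upxt] add [snlyh] -> 12 lines: eva dly optfv khj snlyh agfpa lprg alh ecp lvt ohdt ywy
Final line 12: ywy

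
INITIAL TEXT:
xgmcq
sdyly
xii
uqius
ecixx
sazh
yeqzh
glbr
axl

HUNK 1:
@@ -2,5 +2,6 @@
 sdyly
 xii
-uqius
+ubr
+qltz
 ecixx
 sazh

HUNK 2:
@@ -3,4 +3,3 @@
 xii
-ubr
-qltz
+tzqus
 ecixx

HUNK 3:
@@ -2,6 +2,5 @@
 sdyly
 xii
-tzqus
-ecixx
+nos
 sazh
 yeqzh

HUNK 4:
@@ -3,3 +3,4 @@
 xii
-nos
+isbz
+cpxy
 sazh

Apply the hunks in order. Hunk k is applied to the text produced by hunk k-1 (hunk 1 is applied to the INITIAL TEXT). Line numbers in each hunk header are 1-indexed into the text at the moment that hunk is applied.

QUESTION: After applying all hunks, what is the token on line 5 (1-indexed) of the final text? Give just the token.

Answer: cpxy

Derivation:
Hunk 1: at line 2 remove [uqius] add [ubr,qltz] -> 10 lines: xgmcq sdyly xii ubr qltz ecixx sazh yeqzh glbr axl
Hunk 2: at line 3 remove [ubr,qltz] add [tzqus] -> 9 lines: xgmcq sdyly xii tzqus ecixx sazh yeqzh glbr axl
Hunk 3: at line 2 remove [tzqus,ecixx] add [nos] -> 8 lines: xgmcq sdyly xii nos sazh yeqzh glbr axl
Hunk 4: at line 3 remove [nos] add [isbz,cpxy] -> 9 lines: xgmcq sdyly xii isbz cpxy sazh yeqzh glbr axl
Final line 5: cpxy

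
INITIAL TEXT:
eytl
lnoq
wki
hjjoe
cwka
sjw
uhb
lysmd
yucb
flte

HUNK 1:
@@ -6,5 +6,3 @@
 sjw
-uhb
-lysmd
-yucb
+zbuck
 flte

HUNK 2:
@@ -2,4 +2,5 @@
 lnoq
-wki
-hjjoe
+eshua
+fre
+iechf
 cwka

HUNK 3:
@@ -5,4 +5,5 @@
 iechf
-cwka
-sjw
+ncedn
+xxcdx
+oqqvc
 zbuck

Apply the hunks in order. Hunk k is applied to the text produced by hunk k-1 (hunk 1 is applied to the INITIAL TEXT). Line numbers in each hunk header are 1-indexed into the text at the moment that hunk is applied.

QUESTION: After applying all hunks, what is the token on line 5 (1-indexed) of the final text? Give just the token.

Hunk 1: at line 6 remove [uhb,lysmd,yucb] add [zbuck] -> 8 lines: eytl lnoq wki hjjoe cwka sjw zbuck flte
Hunk 2: at line 2 remove [wki,hjjoe] add [eshua,fre,iechf] -> 9 lines: eytl lnoq eshua fre iechf cwka sjw zbuck flte
Hunk 3: at line 5 remove [cwka,sjw] add [ncedn,xxcdx,oqqvc] -> 10 lines: eytl lnoq eshua fre iechf ncedn xxcdx oqqvc zbuck flte
Final line 5: iechf

Answer: iechf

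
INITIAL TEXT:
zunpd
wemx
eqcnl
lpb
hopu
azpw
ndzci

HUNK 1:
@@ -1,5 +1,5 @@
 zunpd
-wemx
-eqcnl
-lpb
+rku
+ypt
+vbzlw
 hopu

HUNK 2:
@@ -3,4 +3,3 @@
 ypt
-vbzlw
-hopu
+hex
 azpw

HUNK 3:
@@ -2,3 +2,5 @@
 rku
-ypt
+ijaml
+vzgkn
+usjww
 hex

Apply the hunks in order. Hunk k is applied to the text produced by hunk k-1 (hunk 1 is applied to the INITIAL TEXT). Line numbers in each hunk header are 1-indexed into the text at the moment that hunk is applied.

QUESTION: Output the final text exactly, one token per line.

Hunk 1: at line 1 remove [wemx,eqcnl,lpb] add [rku,ypt,vbzlw] -> 7 lines: zunpd rku ypt vbzlw hopu azpw ndzci
Hunk 2: at line 3 remove [vbzlw,hopu] add [hex] -> 6 lines: zunpd rku ypt hex azpw ndzci
Hunk 3: at line 2 remove [ypt] add [ijaml,vzgkn,usjww] -> 8 lines: zunpd rku ijaml vzgkn usjww hex azpw ndzci

Answer: zunpd
rku
ijaml
vzgkn
usjww
hex
azpw
ndzci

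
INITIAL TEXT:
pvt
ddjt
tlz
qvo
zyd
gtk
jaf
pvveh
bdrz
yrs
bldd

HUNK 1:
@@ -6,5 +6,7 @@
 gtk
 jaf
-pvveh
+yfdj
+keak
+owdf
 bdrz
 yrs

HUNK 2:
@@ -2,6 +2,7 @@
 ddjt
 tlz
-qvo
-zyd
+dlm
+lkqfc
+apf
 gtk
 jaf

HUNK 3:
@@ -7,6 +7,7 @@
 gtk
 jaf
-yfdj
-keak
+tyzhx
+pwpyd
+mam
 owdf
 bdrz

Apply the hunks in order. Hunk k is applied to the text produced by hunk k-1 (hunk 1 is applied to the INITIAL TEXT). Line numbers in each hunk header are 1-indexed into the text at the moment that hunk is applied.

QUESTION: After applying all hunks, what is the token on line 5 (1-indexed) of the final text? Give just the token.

Hunk 1: at line 6 remove [pvveh] add [yfdj,keak,owdf] -> 13 lines: pvt ddjt tlz qvo zyd gtk jaf yfdj keak owdf bdrz yrs bldd
Hunk 2: at line 2 remove [qvo,zyd] add [dlm,lkqfc,apf] -> 14 lines: pvt ddjt tlz dlm lkqfc apf gtk jaf yfdj keak owdf bdrz yrs bldd
Hunk 3: at line 7 remove [yfdj,keak] add [tyzhx,pwpyd,mam] -> 15 lines: pvt ddjt tlz dlm lkqfc apf gtk jaf tyzhx pwpyd mam owdf bdrz yrs bldd
Final line 5: lkqfc

Answer: lkqfc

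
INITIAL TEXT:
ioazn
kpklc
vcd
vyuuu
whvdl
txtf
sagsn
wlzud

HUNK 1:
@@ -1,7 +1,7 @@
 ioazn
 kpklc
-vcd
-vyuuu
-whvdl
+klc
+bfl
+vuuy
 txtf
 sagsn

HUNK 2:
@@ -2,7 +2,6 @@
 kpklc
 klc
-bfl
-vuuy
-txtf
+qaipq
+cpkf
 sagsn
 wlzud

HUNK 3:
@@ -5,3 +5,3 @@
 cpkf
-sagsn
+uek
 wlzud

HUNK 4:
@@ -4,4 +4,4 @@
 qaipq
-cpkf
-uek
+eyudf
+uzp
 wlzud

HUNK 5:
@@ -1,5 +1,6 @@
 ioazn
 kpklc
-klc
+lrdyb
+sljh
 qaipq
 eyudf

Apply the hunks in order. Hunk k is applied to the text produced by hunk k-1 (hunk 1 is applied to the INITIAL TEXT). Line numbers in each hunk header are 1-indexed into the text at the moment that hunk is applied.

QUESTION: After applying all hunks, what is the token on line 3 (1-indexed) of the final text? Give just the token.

Hunk 1: at line 1 remove [vcd,vyuuu,whvdl] add [klc,bfl,vuuy] -> 8 lines: ioazn kpklc klc bfl vuuy txtf sagsn wlzud
Hunk 2: at line 2 remove [bfl,vuuy,txtf] add [qaipq,cpkf] -> 7 lines: ioazn kpklc klc qaipq cpkf sagsn wlzud
Hunk 3: at line 5 remove [sagsn] add [uek] -> 7 lines: ioazn kpklc klc qaipq cpkf uek wlzud
Hunk 4: at line 4 remove [cpkf,uek] add [eyudf,uzp] -> 7 lines: ioazn kpklc klc qaipq eyudf uzp wlzud
Hunk 5: at line 1 remove [klc] add [lrdyb,sljh] -> 8 lines: ioazn kpklc lrdyb sljh qaipq eyudf uzp wlzud
Final line 3: lrdyb

Answer: lrdyb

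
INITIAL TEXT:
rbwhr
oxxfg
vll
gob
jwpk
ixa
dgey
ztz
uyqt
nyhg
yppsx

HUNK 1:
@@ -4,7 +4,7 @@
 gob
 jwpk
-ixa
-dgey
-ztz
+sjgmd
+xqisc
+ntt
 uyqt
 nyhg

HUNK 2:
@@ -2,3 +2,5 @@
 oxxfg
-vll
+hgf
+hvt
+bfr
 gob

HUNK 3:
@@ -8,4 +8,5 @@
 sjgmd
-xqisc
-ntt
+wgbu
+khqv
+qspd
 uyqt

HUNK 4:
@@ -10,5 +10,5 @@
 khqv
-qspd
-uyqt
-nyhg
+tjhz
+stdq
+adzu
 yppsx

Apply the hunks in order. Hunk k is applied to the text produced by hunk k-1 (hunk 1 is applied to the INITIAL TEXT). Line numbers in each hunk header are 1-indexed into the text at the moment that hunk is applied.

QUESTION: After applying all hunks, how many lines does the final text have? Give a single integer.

Hunk 1: at line 4 remove [ixa,dgey,ztz] add [sjgmd,xqisc,ntt] -> 11 lines: rbwhr oxxfg vll gob jwpk sjgmd xqisc ntt uyqt nyhg yppsx
Hunk 2: at line 2 remove [vll] add [hgf,hvt,bfr] -> 13 lines: rbwhr oxxfg hgf hvt bfr gob jwpk sjgmd xqisc ntt uyqt nyhg yppsx
Hunk 3: at line 8 remove [xqisc,ntt] add [wgbu,khqv,qspd] -> 14 lines: rbwhr oxxfg hgf hvt bfr gob jwpk sjgmd wgbu khqv qspd uyqt nyhg yppsx
Hunk 4: at line 10 remove [qspd,uyqt,nyhg] add [tjhz,stdq,adzu] -> 14 lines: rbwhr oxxfg hgf hvt bfr gob jwpk sjgmd wgbu khqv tjhz stdq adzu yppsx
Final line count: 14

Answer: 14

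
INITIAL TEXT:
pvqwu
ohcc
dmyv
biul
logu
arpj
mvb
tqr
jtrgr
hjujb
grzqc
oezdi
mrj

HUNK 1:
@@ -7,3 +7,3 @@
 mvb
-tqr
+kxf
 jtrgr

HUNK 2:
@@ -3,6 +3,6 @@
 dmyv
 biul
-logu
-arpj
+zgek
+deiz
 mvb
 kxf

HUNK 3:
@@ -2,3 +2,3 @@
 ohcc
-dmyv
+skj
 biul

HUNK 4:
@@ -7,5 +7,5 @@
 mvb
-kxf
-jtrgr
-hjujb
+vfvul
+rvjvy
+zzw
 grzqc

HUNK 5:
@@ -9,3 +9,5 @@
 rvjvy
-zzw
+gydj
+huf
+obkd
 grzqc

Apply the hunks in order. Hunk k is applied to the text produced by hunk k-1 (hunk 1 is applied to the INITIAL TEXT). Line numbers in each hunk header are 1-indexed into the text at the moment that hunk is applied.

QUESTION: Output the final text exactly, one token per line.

Hunk 1: at line 7 remove [tqr] add [kxf] -> 13 lines: pvqwu ohcc dmyv biul logu arpj mvb kxf jtrgr hjujb grzqc oezdi mrj
Hunk 2: at line 3 remove [logu,arpj] add [zgek,deiz] -> 13 lines: pvqwu ohcc dmyv biul zgek deiz mvb kxf jtrgr hjujb grzqc oezdi mrj
Hunk 3: at line 2 remove [dmyv] add [skj] -> 13 lines: pvqwu ohcc skj biul zgek deiz mvb kxf jtrgr hjujb grzqc oezdi mrj
Hunk 4: at line 7 remove [kxf,jtrgr,hjujb] add [vfvul,rvjvy,zzw] -> 13 lines: pvqwu ohcc skj biul zgek deiz mvb vfvul rvjvy zzw grzqc oezdi mrj
Hunk 5: at line 9 remove [zzw] add [gydj,huf,obkd] -> 15 lines: pvqwu ohcc skj biul zgek deiz mvb vfvul rvjvy gydj huf obkd grzqc oezdi mrj

Answer: pvqwu
ohcc
skj
biul
zgek
deiz
mvb
vfvul
rvjvy
gydj
huf
obkd
grzqc
oezdi
mrj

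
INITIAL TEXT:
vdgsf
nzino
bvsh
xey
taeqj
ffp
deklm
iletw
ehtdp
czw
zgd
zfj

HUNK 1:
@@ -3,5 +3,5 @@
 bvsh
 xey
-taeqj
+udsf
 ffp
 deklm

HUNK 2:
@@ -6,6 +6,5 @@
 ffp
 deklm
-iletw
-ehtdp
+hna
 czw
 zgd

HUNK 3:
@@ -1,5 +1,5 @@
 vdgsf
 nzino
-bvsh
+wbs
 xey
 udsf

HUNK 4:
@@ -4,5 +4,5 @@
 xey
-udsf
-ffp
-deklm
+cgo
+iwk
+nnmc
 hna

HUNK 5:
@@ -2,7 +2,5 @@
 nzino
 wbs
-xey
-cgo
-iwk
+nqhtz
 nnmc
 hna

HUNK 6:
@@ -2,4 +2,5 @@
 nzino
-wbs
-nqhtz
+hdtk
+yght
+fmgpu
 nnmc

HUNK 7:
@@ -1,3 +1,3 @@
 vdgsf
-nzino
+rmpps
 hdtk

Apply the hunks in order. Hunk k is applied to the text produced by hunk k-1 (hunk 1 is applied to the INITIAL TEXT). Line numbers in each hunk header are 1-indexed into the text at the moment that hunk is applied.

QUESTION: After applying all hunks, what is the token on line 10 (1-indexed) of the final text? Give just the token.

Answer: zfj

Derivation:
Hunk 1: at line 3 remove [taeqj] add [udsf] -> 12 lines: vdgsf nzino bvsh xey udsf ffp deklm iletw ehtdp czw zgd zfj
Hunk 2: at line 6 remove [iletw,ehtdp] add [hna] -> 11 lines: vdgsf nzino bvsh xey udsf ffp deklm hna czw zgd zfj
Hunk 3: at line 1 remove [bvsh] add [wbs] -> 11 lines: vdgsf nzino wbs xey udsf ffp deklm hna czw zgd zfj
Hunk 4: at line 4 remove [udsf,ffp,deklm] add [cgo,iwk,nnmc] -> 11 lines: vdgsf nzino wbs xey cgo iwk nnmc hna czw zgd zfj
Hunk 5: at line 2 remove [xey,cgo,iwk] add [nqhtz] -> 9 lines: vdgsf nzino wbs nqhtz nnmc hna czw zgd zfj
Hunk 6: at line 2 remove [wbs,nqhtz] add [hdtk,yght,fmgpu] -> 10 lines: vdgsf nzino hdtk yght fmgpu nnmc hna czw zgd zfj
Hunk 7: at line 1 remove [nzino] add [rmpps] -> 10 lines: vdgsf rmpps hdtk yght fmgpu nnmc hna czw zgd zfj
Final line 10: zfj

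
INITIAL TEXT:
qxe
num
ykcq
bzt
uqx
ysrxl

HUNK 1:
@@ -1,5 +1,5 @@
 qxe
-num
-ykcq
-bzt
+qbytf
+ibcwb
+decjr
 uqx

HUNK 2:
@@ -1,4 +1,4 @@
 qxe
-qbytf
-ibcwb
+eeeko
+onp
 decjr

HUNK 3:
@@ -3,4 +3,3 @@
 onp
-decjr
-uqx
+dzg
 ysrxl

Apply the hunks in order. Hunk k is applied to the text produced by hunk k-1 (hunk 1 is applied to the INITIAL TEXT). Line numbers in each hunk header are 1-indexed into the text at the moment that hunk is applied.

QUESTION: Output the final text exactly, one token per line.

Answer: qxe
eeeko
onp
dzg
ysrxl

Derivation:
Hunk 1: at line 1 remove [num,ykcq,bzt] add [qbytf,ibcwb,decjr] -> 6 lines: qxe qbytf ibcwb decjr uqx ysrxl
Hunk 2: at line 1 remove [qbytf,ibcwb] add [eeeko,onp] -> 6 lines: qxe eeeko onp decjr uqx ysrxl
Hunk 3: at line 3 remove [decjr,uqx] add [dzg] -> 5 lines: qxe eeeko onp dzg ysrxl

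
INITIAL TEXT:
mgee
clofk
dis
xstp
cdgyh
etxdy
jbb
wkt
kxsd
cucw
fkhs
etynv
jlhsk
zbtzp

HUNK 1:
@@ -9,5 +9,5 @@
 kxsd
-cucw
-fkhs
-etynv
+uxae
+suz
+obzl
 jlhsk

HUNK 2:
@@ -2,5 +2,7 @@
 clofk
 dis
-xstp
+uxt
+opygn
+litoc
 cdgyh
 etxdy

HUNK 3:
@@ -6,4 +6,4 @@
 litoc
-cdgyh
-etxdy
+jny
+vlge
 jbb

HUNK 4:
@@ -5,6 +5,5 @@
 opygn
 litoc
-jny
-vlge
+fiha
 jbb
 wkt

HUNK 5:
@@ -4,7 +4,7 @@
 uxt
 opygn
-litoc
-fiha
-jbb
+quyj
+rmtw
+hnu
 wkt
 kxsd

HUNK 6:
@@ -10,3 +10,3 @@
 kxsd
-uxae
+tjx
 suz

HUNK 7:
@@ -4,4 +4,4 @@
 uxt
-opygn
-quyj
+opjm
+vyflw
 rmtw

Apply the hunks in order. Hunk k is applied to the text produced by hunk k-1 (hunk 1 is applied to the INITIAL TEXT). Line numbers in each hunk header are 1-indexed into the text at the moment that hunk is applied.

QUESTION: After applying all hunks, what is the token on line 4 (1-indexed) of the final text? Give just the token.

Hunk 1: at line 9 remove [cucw,fkhs,etynv] add [uxae,suz,obzl] -> 14 lines: mgee clofk dis xstp cdgyh etxdy jbb wkt kxsd uxae suz obzl jlhsk zbtzp
Hunk 2: at line 2 remove [xstp] add [uxt,opygn,litoc] -> 16 lines: mgee clofk dis uxt opygn litoc cdgyh etxdy jbb wkt kxsd uxae suz obzl jlhsk zbtzp
Hunk 3: at line 6 remove [cdgyh,etxdy] add [jny,vlge] -> 16 lines: mgee clofk dis uxt opygn litoc jny vlge jbb wkt kxsd uxae suz obzl jlhsk zbtzp
Hunk 4: at line 5 remove [jny,vlge] add [fiha] -> 15 lines: mgee clofk dis uxt opygn litoc fiha jbb wkt kxsd uxae suz obzl jlhsk zbtzp
Hunk 5: at line 4 remove [litoc,fiha,jbb] add [quyj,rmtw,hnu] -> 15 lines: mgee clofk dis uxt opygn quyj rmtw hnu wkt kxsd uxae suz obzl jlhsk zbtzp
Hunk 6: at line 10 remove [uxae] add [tjx] -> 15 lines: mgee clofk dis uxt opygn quyj rmtw hnu wkt kxsd tjx suz obzl jlhsk zbtzp
Hunk 7: at line 4 remove [opygn,quyj] add [opjm,vyflw] -> 15 lines: mgee clofk dis uxt opjm vyflw rmtw hnu wkt kxsd tjx suz obzl jlhsk zbtzp
Final line 4: uxt

Answer: uxt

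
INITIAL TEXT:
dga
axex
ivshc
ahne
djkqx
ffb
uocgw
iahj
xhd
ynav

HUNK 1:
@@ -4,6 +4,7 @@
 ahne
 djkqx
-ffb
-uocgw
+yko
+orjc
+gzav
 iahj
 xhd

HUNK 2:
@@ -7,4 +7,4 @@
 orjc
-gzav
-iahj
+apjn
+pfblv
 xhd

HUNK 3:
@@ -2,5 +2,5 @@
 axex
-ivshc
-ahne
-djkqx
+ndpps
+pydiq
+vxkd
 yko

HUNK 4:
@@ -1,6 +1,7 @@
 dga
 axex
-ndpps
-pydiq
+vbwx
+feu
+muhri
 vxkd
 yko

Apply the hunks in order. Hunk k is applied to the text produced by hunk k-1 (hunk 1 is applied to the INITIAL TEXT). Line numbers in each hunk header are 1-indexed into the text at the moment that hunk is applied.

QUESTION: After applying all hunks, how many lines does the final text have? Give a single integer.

Hunk 1: at line 4 remove [ffb,uocgw] add [yko,orjc,gzav] -> 11 lines: dga axex ivshc ahne djkqx yko orjc gzav iahj xhd ynav
Hunk 2: at line 7 remove [gzav,iahj] add [apjn,pfblv] -> 11 lines: dga axex ivshc ahne djkqx yko orjc apjn pfblv xhd ynav
Hunk 3: at line 2 remove [ivshc,ahne,djkqx] add [ndpps,pydiq,vxkd] -> 11 lines: dga axex ndpps pydiq vxkd yko orjc apjn pfblv xhd ynav
Hunk 4: at line 1 remove [ndpps,pydiq] add [vbwx,feu,muhri] -> 12 lines: dga axex vbwx feu muhri vxkd yko orjc apjn pfblv xhd ynav
Final line count: 12

Answer: 12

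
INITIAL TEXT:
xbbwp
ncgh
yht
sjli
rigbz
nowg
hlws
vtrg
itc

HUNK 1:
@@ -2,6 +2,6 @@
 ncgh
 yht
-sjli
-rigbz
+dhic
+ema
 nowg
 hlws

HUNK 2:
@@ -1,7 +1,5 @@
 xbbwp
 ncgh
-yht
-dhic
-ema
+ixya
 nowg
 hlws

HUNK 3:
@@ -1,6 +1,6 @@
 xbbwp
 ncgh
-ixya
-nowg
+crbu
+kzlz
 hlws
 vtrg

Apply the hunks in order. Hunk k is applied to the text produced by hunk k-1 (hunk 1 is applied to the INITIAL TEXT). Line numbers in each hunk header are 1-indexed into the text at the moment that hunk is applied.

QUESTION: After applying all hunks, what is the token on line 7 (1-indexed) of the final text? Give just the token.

Hunk 1: at line 2 remove [sjli,rigbz] add [dhic,ema] -> 9 lines: xbbwp ncgh yht dhic ema nowg hlws vtrg itc
Hunk 2: at line 1 remove [yht,dhic,ema] add [ixya] -> 7 lines: xbbwp ncgh ixya nowg hlws vtrg itc
Hunk 3: at line 1 remove [ixya,nowg] add [crbu,kzlz] -> 7 lines: xbbwp ncgh crbu kzlz hlws vtrg itc
Final line 7: itc

Answer: itc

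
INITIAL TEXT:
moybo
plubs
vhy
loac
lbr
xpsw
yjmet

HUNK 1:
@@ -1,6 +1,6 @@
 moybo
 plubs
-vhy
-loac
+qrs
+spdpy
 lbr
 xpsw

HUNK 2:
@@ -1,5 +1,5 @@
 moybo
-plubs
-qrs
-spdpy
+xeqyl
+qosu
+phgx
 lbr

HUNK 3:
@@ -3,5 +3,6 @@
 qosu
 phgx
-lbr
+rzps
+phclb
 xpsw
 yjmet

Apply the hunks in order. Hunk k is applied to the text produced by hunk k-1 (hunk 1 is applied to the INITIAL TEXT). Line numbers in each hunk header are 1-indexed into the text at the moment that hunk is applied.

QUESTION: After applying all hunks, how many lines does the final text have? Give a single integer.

Answer: 8

Derivation:
Hunk 1: at line 1 remove [vhy,loac] add [qrs,spdpy] -> 7 lines: moybo plubs qrs spdpy lbr xpsw yjmet
Hunk 2: at line 1 remove [plubs,qrs,spdpy] add [xeqyl,qosu,phgx] -> 7 lines: moybo xeqyl qosu phgx lbr xpsw yjmet
Hunk 3: at line 3 remove [lbr] add [rzps,phclb] -> 8 lines: moybo xeqyl qosu phgx rzps phclb xpsw yjmet
Final line count: 8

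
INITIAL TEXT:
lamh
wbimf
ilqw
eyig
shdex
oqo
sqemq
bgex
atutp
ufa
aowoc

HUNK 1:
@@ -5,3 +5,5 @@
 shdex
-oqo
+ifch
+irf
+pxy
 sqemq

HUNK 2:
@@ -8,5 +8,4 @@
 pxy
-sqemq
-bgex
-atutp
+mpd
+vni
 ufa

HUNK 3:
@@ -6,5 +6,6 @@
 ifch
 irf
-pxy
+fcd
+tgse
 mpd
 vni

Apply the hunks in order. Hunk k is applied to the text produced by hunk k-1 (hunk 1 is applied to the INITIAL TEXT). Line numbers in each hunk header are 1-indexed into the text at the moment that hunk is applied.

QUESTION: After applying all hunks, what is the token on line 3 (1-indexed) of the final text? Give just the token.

Hunk 1: at line 5 remove [oqo] add [ifch,irf,pxy] -> 13 lines: lamh wbimf ilqw eyig shdex ifch irf pxy sqemq bgex atutp ufa aowoc
Hunk 2: at line 8 remove [sqemq,bgex,atutp] add [mpd,vni] -> 12 lines: lamh wbimf ilqw eyig shdex ifch irf pxy mpd vni ufa aowoc
Hunk 3: at line 6 remove [pxy] add [fcd,tgse] -> 13 lines: lamh wbimf ilqw eyig shdex ifch irf fcd tgse mpd vni ufa aowoc
Final line 3: ilqw

Answer: ilqw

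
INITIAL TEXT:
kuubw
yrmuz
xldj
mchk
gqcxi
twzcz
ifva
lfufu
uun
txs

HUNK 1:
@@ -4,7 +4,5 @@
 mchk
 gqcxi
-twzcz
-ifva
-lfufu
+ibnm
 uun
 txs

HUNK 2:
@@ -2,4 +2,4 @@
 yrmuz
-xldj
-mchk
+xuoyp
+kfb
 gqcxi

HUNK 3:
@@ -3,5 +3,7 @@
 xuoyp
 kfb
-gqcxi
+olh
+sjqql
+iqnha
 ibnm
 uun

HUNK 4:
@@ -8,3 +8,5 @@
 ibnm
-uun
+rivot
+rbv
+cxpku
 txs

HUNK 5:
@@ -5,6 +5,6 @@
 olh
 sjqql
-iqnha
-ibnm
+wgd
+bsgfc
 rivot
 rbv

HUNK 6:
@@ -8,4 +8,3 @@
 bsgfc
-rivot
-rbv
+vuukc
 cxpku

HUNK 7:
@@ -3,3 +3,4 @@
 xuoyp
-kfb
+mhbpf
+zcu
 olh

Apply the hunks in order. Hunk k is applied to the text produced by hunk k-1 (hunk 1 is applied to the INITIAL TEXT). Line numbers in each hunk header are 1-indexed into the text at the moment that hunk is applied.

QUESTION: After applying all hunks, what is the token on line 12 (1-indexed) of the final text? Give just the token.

Hunk 1: at line 4 remove [twzcz,ifva,lfufu] add [ibnm] -> 8 lines: kuubw yrmuz xldj mchk gqcxi ibnm uun txs
Hunk 2: at line 2 remove [xldj,mchk] add [xuoyp,kfb] -> 8 lines: kuubw yrmuz xuoyp kfb gqcxi ibnm uun txs
Hunk 3: at line 3 remove [gqcxi] add [olh,sjqql,iqnha] -> 10 lines: kuubw yrmuz xuoyp kfb olh sjqql iqnha ibnm uun txs
Hunk 4: at line 8 remove [uun] add [rivot,rbv,cxpku] -> 12 lines: kuubw yrmuz xuoyp kfb olh sjqql iqnha ibnm rivot rbv cxpku txs
Hunk 5: at line 5 remove [iqnha,ibnm] add [wgd,bsgfc] -> 12 lines: kuubw yrmuz xuoyp kfb olh sjqql wgd bsgfc rivot rbv cxpku txs
Hunk 6: at line 8 remove [rivot,rbv] add [vuukc] -> 11 lines: kuubw yrmuz xuoyp kfb olh sjqql wgd bsgfc vuukc cxpku txs
Hunk 7: at line 3 remove [kfb] add [mhbpf,zcu] -> 12 lines: kuubw yrmuz xuoyp mhbpf zcu olh sjqql wgd bsgfc vuukc cxpku txs
Final line 12: txs

Answer: txs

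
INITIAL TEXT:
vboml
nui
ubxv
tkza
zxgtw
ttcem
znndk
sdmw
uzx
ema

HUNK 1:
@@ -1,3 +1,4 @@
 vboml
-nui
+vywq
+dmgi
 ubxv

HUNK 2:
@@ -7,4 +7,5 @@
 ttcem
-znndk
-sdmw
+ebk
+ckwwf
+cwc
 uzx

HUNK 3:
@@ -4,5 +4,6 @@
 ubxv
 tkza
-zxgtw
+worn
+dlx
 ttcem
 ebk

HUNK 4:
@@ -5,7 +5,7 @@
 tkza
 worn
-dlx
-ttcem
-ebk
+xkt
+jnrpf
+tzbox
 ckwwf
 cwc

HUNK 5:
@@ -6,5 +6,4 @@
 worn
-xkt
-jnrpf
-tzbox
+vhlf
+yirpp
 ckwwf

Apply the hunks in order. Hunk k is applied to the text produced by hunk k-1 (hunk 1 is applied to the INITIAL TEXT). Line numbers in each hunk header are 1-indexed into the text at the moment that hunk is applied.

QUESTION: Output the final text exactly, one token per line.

Answer: vboml
vywq
dmgi
ubxv
tkza
worn
vhlf
yirpp
ckwwf
cwc
uzx
ema

Derivation:
Hunk 1: at line 1 remove [nui] add [vywq,dmgi] -> 11 lines: vboml vywq dmgi ubxv tkza zxgtw ttcem znndk sdmw uzx ema
Hunk 2: at line 7 remove [znndk,sdmw] add [ebk,ckwwf,cwc] -> 12 lines: vboml vywq dmgi ubxv tkza zxgtw ttcem ebk ckwwf cwc uzx ema
Hunk 3: at line 4 remove [zxgtw] add [worn,dlx] -> 13 lines: vboml vywq dmgi ubxv tkza worn dlx ttcem ebk ckwwf cwc uzx ema
Hunk 4: at line 5 remove [dlx,ttcem,ebk] add [xkt,jnrpf,tzbox] -> 13 lines: vboml vywq dmgi ubxv tkza worn xkt jnrpf tzbox ckwwf cwc uzx ema
Hunk 5: at line 6 remove [xkt,jnrpf,tzbox] add [vhlf,yirpp] -> 12 lines: vboml vywq dmgi ubxv tkza worn vhlf yirpp ckwwf cwc uzx ema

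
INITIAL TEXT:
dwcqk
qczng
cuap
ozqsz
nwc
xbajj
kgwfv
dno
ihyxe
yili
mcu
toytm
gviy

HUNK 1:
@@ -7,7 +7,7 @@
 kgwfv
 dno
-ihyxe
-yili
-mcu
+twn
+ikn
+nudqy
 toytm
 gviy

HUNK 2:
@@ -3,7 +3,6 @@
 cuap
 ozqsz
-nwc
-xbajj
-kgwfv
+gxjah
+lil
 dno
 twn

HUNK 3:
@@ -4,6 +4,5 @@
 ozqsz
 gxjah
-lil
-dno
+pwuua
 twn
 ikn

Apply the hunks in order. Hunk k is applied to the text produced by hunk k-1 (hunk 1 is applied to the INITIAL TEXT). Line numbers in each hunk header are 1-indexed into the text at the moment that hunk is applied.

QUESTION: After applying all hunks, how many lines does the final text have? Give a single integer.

Hunk 1: at line 7 remove [ihyxe,yili,mcu] add [twn,ikn,nudqy] -> 13 lines: dwcqk qczng cuap ozqsz nwc xbajj kgwfv dno twn ikn nudqy toytm gviy
Hunk 2: at line 3 remove [nwc,xbajj,kgwfv] add [gxjah,lil] -> 12 lines: dwcqk qczng cuap ozqsz gxjah lil dno twn ikn nudqy toytm gviy
Hunk 3: at line 4 remove [lil,dno] add [pwuua] -> 11 lines: dwcqk qczng cuap ozqsz gxjah pwuua twn ikn nudqy toytm gviy
Final line count: 11

Answer: 11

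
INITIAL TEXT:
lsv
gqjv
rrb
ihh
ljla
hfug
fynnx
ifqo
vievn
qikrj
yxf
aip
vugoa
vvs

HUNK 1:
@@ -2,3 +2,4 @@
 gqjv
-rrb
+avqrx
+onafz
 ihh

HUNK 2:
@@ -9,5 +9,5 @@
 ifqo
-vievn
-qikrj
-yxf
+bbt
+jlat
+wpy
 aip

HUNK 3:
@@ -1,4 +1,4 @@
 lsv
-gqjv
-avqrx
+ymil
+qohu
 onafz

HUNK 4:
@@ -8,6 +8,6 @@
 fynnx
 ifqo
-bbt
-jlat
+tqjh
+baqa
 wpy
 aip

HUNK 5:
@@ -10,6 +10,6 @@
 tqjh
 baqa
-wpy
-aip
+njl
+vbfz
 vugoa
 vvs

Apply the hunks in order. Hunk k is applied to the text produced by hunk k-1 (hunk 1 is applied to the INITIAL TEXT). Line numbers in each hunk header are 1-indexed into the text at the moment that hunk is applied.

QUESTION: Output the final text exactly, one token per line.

Answer: lsv
ymil
qohu
onafz
ihh
ljla
hfug
fynnx
ifqo
tqjh
baqa
njl
vbfz
vugoa
vvs

Derivation:
Hunk 1: at line 2 remove [rrb] add [avqrx,onafz] -> 15 lines: lsv gqjv avqrx onafz ihh ljla hfug fynnx ifqo vievn qikrj yxf aip vugoa vvs
Hunk 2: at line 9 remove [vievn,qikrj,yxf] add [bbt,jlat,wpy] -> 15 lines: lsv gqjv avqrx onafz ihh ljla hfug fynnx ifqo bbt jlat wpy aip vugoa vvs
Hunk 3: at line 1 remove [gqjv,avqrx] add [ymil,qohu] -> 15 lines: lsv ymil qohu onafz ihh ljla hfug fynnx ifqo bbt jlat wpy aip vugoa vvs
Hunk 4: at line 8 remove [bbt,jlat] add [tqjh,baqa] -> 15 lines: lsv ymil qohu onafz ihh ljla hfug fynnx ifqo tqjh baqa wpy aip vugoa vvs
Hunk 5: at line 10 remove [wpy,aip] add [njl,vbfz] -> 15 lines: lsv ymil qohu onafz ihh ljla hfug fynnx ifqo tqjh baqa njl vbfz vugoa vvs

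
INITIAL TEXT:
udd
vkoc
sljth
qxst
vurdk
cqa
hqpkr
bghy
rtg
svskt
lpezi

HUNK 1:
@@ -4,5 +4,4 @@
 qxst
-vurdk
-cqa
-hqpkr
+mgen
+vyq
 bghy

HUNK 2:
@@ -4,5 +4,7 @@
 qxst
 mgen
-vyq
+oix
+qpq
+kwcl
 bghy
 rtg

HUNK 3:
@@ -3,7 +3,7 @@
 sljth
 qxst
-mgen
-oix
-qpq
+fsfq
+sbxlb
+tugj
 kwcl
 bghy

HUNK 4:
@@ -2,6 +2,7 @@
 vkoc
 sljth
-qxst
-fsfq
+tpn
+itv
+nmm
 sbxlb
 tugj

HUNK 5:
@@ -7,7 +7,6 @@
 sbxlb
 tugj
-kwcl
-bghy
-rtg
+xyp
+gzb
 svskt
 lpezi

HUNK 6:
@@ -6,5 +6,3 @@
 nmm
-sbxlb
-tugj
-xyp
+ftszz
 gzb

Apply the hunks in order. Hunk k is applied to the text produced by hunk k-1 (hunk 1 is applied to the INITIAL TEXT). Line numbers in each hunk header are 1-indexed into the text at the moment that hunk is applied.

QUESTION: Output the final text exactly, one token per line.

Hunk 1: at line 4 remove [vurdk,cqa,hqpkr] add [mgen,vyq] -> 10 lines: udd vkoc sljth qxst mgen vyq bghy rtg svskt lpezi
Hunk 2: at line 4 remove [vyq] add [oix,qpq,kwcl] -> 12 lines: udd vkoc sljth qxst mgen oix qpq kwcl bghy rtg svskt lpezi
Hunk 3: at line 3 remove [mgen,oix,qpq] add [fsfq,sbxlb,tugj] -> 12 lines: udd vkoc sljth qxst fsfq sbxlb tugj kwcl bghy rtg svskt lpezi
Hunk 4: at line 2 remove [qxst,fsfq] add [tpn,itv,nmm] -> 13 lines: udd vkoc sljth tpn itv nmm sbxlb tugj kwcl bghy rtg svskt lpezi
Hunk 5: at line 7 remove [kwcl,bghy,rtg] add [xyp,gzb] -> 12 lines: udd vkoc sljth tpn itv nmm sbxlb tugj xyp gzb svskt lpezi
Hunk 6: at line 6 remove [sbxlb,tugj,xyp] add [ftszz] -> 10 lines: udd vkoc sljth tpn itv nmm ftszz gzb svskt lpezi

Answer: udd
vkoc
sljth
tpn
itv
nmm
ftszz
gzb
svskt
lpezi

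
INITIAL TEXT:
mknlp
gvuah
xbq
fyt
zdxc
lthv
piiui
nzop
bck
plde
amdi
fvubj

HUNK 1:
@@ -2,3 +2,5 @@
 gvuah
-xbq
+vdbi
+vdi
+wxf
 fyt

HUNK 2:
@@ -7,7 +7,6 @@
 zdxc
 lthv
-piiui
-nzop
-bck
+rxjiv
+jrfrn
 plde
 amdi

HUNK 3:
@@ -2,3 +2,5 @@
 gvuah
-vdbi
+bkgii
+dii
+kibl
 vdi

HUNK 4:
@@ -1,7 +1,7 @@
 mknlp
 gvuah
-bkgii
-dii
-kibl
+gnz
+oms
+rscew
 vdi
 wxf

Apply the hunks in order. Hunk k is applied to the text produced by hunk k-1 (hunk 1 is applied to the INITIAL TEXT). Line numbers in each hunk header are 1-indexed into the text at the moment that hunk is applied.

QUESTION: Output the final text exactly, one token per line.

Hunk 1: at line 2 remove [xbq] add [vdbi,vdi,wxf] -> 14 lines: mknlp gvuah vdbi vdi wxf fyt zdxc lthv piiui nzop bck plde amdi fvubj
Hunk 2: at line 7 remove [piiui,nzop,bck] add [rxjiv,jrfrn] -> 13 lines: mknlp gvuah vdbi vdi wxf fyt zdxc lthv rxjiv jrfrn plde amdi fvubj
Hunk 3: at line 2 remove [vdbi] add [bkgii,dii,kibl] -> 15 lines: mknlp gvuah bkgii dii kibl vdi wxf fyt zdxc lthv rxjiv jrfrn plde amdi fvubj
Hunk 4: at line 1 remove [bkgii,dii,kibl] add [gnz,oms,rscew] -> 15 lines: mknlp gvuah gnz oms rscew vdi wxf fyt zdxc lthv rxjiv jrfrn plde amdi fvubj

Answer: mknlp
gvuah
gnz
oms
rscew
vdi
wxf
fyt
zdxc
lthv
rxjiv
jrfrn
plde
amdi
fvubj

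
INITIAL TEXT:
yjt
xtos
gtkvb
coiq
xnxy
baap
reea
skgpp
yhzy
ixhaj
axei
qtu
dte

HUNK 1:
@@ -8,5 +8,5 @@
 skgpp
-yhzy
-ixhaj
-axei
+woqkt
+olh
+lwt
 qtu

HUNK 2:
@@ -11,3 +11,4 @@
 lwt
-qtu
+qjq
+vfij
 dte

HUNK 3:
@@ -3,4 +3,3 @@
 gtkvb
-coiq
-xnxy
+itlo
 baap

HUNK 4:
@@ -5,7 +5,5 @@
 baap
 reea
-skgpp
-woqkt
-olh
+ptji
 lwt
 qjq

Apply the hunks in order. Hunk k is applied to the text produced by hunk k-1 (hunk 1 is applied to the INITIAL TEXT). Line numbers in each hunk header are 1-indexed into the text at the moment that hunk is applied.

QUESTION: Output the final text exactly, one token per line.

Hunk 1: at line 8 remove [yhzy,ixhaj,axei] add [woqkt,olh,lwt] -> 13 lines: yjt xtos gtkvb coiq xnxy baap reea skgpp woqkt olh lwt qtu dte
Hunk 2: at line 11 remove [qtu] add [qjq,vfij] -> 14 lines: yjt xtos gtkvb coiq xnxy baap reea skgpp woqkt olh lwt qjq vfij dte
Hunk 3: at line 3 remove [coiq,xnxy] add [itlo] -> 13 lines: yjt xtos gtkvb itlo baap reea skgpp woqkt olh lwt qjq vfij dte
Hunk 4: at line 5 remove [skgpp,woqkt,olh] add [ptji] -> 11 lines: yjt xtos gtkvb itlo baap reea ptji lwt qjq vfij dte

Answer: yjt
xtos
gtkvb
itlo
baap
reea
ptji
lwt
qjq
vfij
dte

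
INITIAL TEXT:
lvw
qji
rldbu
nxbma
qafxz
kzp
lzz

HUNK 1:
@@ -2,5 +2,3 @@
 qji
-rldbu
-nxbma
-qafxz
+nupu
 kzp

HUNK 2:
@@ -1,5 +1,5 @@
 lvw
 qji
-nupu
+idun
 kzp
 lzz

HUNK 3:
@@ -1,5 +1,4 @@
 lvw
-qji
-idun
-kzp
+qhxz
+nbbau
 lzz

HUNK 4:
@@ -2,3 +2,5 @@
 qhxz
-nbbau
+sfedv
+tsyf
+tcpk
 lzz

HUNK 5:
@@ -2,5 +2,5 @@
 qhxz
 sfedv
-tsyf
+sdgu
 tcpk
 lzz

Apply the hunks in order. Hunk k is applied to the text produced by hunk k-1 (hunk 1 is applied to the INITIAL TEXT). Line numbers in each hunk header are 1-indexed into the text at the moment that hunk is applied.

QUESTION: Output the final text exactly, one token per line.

Answer: lvw
qhxz
sfedv
sdgu
tcpk
lzz

Derivation:
Hunk 1: at line 2 remove [rldbu,nxbma,qafxz] add [nupu] -> 5 lines: lvw qji nupu kzp lzz
Hunk 2: at line 1 remove [nupu] add [idun] -> 5 lines: lvw qji idun kzp lzz
Hunk 3: at line 1 remove [qji,idun,kzp] add [qhxz,nbbau] -> 4 lines: lvw qhxz nbbau lzz
Hunk 4: at line 2 remove [nbbau] add [sfedv,tsyf,tcpk] -> 6 lines: lvw qhxz sfedv tsyf tcpk lzz
Hunk 5: at line 2 remove [tsyf] add [sdgu] -> 6 lines: lvw qhxz sfedv sdgu tcpk lzz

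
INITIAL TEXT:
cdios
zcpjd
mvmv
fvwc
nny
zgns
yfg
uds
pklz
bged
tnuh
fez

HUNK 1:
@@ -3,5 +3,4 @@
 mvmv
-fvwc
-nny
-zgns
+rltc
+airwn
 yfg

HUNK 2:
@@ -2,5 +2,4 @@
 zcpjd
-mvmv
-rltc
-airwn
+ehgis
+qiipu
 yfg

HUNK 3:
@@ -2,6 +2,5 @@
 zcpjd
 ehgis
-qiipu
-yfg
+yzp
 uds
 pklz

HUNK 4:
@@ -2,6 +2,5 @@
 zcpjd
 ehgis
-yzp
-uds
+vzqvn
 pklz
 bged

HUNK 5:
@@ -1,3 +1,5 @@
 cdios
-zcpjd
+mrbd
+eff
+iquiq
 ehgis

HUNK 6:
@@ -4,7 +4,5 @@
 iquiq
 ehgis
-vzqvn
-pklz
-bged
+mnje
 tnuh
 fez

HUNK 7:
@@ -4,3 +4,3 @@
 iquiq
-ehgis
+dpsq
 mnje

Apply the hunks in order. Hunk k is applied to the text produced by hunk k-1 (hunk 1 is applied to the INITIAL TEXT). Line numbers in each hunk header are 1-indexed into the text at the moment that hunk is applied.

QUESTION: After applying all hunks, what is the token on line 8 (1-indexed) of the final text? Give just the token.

Hunk 1: at line 3 remove [fvwc,nny,zgns] add [rltc,airwn] -> 11 lines: cdios zcpjd mvmv rltc airwn yfg uds pklz bged tnuh fez
Hunk 2: at line 2 remove [mvmv,rltc,airwn] add [ehgis,qiipu] -> 10 lines: cdios zcpjd ehgis qiipu yfg uds pklz bged tnuh fez
Hunk 3: at line 2 remove [qiipu,yfg] add [yzp] -> 9 lines: cdios zcpjd ehgis yzp uds pklz bged tnuh fez
Hunk 4: at line 2 remove [yzp,uds] add [vzqvn] -> 8 lines: cdios zcpjd ehgis vzqvn pklz bged tnuh fez
Hunk 5: at line 1 remove [zcpjd] add [mrbd,eff,iquiq] -> 10 lines: cdios mrbd eff iquiq ehgis vzqvn pklz bged tnuh fez
Hunk 6: at line 4 remove [vzqvn,pklz,bged] add [mnje] -> 8 lines: cdios mrbd eff iquiq ehgis mnje tnuh fez
Hunk 7: at line 4 remove [ehgis] add [dpsq] -> 8 lines: cdios mrbd eff iquiq dpsq mnje tnuh fez
Final line 8: fez

Answer: fez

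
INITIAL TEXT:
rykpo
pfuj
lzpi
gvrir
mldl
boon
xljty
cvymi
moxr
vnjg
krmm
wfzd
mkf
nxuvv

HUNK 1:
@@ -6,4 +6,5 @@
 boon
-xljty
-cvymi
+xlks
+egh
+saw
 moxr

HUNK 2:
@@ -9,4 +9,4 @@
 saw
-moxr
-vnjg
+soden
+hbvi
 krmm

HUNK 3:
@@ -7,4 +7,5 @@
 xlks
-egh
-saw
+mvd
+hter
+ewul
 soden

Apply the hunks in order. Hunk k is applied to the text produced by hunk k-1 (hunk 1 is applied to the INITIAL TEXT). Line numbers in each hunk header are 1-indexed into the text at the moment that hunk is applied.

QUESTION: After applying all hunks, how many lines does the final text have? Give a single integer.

Hunk 1: at line 6 remove [xljty,cvymi] add [xlks,egh,saw] -> 15 lines: rykpo pfuj lzpi gvrir mldl boon xlks egh saw moxr vnjg krmm wfzd mkf nxuvv
Hunk 2: at line 9 remove [moxr,vnjg] add [soden,hbvi] -> 15 lines: rykpo pfuj lzpi gvrir mldl boon xlks egh saw soden hbvi krmm wfzd mkf nxuvv
Hunk 3: at line 7 remove [egh,saw] add [mvd,hter,ewul] -> 16 lines: rykpo pfuj lzpi gvrir mldl boon xlks mvd hter ewul soden hbvi krmm wfzd mkf nxuvv
Final line count: 16

Answer: 16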